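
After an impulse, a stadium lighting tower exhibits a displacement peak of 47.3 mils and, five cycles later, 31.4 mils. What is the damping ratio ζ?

0.0130

Logarithmic decrement δ = (1/n)·ln(x₀/x_n) = (1/5)·ln(47.3/31.4) = (1/5)·ln(1.506) = 0.08194.
ζ = δ/√(4π² + δ²) = 0.08194/√(39.48 + 0.00671) = 0.08194/6.284 = 0.01304.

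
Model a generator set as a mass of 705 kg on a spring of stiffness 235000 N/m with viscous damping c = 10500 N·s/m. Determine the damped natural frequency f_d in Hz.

ω_n = √(k/m) = √(235000/705) = 18.26 rad/s.
Critical damping c_c = 2√(k·m) = 2√(235000 × 705) = 25740 N·s/m, so ζ = c/c_c = 10500/25740 = 0.4079.
ω_d = ω_n√(1 − ζ²) = 18.26 × √(1 − 0.166) = 16.67 rad/s.
f_d = ω_d/(2π) = 2.653 Hz.

2.65 Hz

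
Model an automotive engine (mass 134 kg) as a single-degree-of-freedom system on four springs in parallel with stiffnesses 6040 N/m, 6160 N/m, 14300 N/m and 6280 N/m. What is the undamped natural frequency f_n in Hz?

2.49 Hz

Parallel springs add: k_eq = 6040 + 6160 + 14300 + 6280 = 32780 N/m.
ω_n = √(k_eq/m) = √(32780/134) = √244.6 = 15.64 rad/s.
f_n = ω_n/(2π) = 15.64/6.283 = 2.489 Hz.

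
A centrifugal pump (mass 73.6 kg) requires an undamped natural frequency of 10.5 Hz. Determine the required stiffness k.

320000 N/m

ω_n = 2πf_n = 2π × 10.5 = 65.97 rad/s.
k = m·ω_n² = 73.6 × 65.97² = 73.6 × 4352 = 320300 N/m.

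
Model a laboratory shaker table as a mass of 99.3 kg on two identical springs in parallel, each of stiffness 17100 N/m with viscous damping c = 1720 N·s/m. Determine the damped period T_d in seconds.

Parallel springs add: k_eq = 2 × 17100 = 34200 N/m.
ω_n = √(k_eq/m) = √(34200/99.3) = 18.56 rad/s.
Critical damping c_c = 2√(k_eq·m) = 2√(34200 × 99.3) = 3686 N·s/m, so ζ = c/c_c = 1720/3686 = 0.4667.
ω_d = ω_n√(1 − ζ²) = 18.56 × √(1 − 0.218) = 16.41 rad/s.
T_d = 2π/ω_d = 0.3828 s.

0.383 s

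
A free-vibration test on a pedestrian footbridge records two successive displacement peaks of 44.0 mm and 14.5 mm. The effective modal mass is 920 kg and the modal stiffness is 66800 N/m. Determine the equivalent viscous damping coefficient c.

Logarithmic decrement δ = (1/n)·ln(x₀/x_n) = (1/1)·ln(44.0/14.5) = (1/1)·ln(3.034) = 1.110.
ζ = δ/√(4π² + δ²) = 1.110/√(39.48 + 1.23) = 1.110/6.380 = 0.1740.
c = ζ · 2√(km) = 0.1740 × 2√(66800 × 920) = 0.1740 × 15680 = 2728 N·s/m.

2730 N·s/m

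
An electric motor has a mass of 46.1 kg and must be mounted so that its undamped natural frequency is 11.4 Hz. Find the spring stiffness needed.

ω_n = 2πf_n = 2π × 11.4 = 71.63 rad/s.
k = m·ω_n² = 46.1 × 71.63² = 46.1 × 5131 = 236500 N/m.

237000 N/m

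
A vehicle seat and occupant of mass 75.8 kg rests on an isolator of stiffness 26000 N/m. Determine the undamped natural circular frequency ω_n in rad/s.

18.5 rad/s

ω_n = √(k/m) = √(26000/75.8) = √343.0 = 18.52 rad/s.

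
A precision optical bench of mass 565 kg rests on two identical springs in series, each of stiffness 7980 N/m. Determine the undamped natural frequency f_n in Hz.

0.423 Hz

Series springs: 1/k_eq = 2/7980, so k_eq = 7980/2 = 3990 N/m.
ω_n = √(k_eq/m) = √(3990/565) = √7.062 = 2.657 rad/s.
f_n = ω_n/(2π) = 2.657/6.283 = 0.4229 Hz.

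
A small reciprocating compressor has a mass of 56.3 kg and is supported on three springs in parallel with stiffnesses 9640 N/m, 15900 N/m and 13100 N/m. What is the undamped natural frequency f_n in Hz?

Parallel springs add: k_eq = 9640 + 15900 + 13100 = 38640 N/m.
ω_n = √(k_eq/m) = √(38640/56.3) = √686.3 = 26.20 rad/s.
f_n = ω_n/(2π) = 26.20/6.283 = 4.170 Hz.

4.17 Hz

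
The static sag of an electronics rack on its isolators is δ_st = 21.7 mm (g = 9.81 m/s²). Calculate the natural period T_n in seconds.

ω_n = √(g/δ_st) = √(9.81/0.0217) = √452.1 = 21.26 rad/s.
T_n = 2π/ω_n = 6.283/21.26 = 0.2955 s.

0.296 s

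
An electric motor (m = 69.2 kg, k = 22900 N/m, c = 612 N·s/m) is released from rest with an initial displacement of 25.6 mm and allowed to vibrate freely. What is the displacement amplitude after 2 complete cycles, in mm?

ζ = c/(2√(km)) = 612/(2√(22900 × 69.2)) = 612/2518 = 0.2431.
Logarithmic decrement δ = 2πζ/√(1 − ζ²) = 2π × 0.2431/√(1 − 0.0591) = 1.575.
After n cycles, x_n/x₀ = e^(−nδ), so x_2 = 25.6 × e^(−2 × 1.575) = 25.6 × 0.04289 = 1.098 mm.

1.10 mm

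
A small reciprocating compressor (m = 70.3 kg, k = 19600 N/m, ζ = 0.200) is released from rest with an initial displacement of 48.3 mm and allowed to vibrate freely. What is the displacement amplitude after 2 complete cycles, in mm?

Logarithmic decrement δ = 2πζ/√(1 − ζ²) = 2π × 0.2000/√(1 − 0.0400) = 1.283.
After n cycles, x_n/x₀ = e^(−nδ), so x_2 = 48.3 × e^(−2 × 1.283) = 48.3 × 0.07691 = 3.715 mm.

3.71 mm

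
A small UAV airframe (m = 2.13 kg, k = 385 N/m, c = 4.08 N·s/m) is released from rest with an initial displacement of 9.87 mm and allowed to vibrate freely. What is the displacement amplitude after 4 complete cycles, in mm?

ζ = c/(2√(km)) = 4.08/(2√(385 × 2.13)) = 4.08/57.27 = 0.07124.
Logarithmic decrement δ = 2πζ/√(1 − ζ²) = 2π × 0.07124/√(1 − 0.00507) = 0.4487.
After n cycles, x_n/x₀ = e^(−nδ), so x_4 = 9.87 × e^(−4 × 0.4487) = 9.87 × 0.1661 = 1.640 mm.

1.64 mm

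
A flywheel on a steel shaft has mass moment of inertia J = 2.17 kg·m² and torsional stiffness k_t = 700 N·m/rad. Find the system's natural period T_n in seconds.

0.350 s

ω_n = √(k_t/J) = √(700/2.17) = √322.6 = 17.96 rad/s.
T_n = 2π/ω_n = 6.283/17.96 = 0.3498 s.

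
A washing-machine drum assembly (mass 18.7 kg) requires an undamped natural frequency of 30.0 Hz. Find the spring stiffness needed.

ω_n = 2πf_n = 2π × 30.0 = 188.5 rad/s.
k = m·ω_n² = 18.7 × 188.5² = 18.7 × 35530 = 664400 N/m.

664000 N/m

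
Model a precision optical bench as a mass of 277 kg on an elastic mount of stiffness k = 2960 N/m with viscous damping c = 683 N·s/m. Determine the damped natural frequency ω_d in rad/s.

ω_n = √(k/m) = √(2960/277) = 3.269 rad/s.
Critical damping c_c = 2√(k·m) = 2√(2960 × 277) = 1811 N·s/m, so ζ = c/c_c = 683/1811 = 0.3771.
ω_d = ω_n√(1 − ζ²) = 3.269 × √(1 − 0.142) = 3.028 rad/s.

3.03 rad/s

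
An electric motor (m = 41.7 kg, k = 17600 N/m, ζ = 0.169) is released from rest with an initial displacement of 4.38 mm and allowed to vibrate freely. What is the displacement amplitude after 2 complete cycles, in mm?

Logarithmic decrement δ = 2πζ/√(1 − ζ²) = 2π × 0.1690/√(1 − 0.0286) = 1.077.
After n cycles, x_n/x₀ = e^(−nδ), so x_2 = 4.38 × e^(−2 × 1.077) = 4.38 × 0.1159 = 0.5078 mm.

0.508 mm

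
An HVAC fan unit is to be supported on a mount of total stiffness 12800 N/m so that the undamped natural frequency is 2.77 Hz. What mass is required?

42.3 kg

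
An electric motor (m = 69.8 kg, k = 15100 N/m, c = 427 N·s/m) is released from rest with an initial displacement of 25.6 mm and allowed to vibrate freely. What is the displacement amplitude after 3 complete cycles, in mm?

ζ = c/(2√(km)) = 427/(2√(15100 × 69.8)) = 427/2053 = 0.2080.
Logarithmic decrement δ = 2πζ/√(1 − ζ²) = 2π × 0.2080/√(1 − 0.0432) = 1.336.
After n cycles, x_n/x₀ = e^(−nδ), so x_3 = 25.6 × e^(−3 × 1.336) = 25.6 × 0.01818 = 0.4653 mm.

0.465 mm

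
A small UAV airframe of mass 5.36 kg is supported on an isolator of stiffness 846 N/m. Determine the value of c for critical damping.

c_c = 2√(k·m) = 2√(846.0 × 5.36) = 2 × 67.34 = 134.7 N·s/m.

135 N·s/m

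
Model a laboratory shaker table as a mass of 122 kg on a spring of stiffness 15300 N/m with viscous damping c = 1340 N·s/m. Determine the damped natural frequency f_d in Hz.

1.55 Hz

ω_n = √(k/m) = √(15300/122) = 11.20 rad/s.
Critical damping c_c = 2√(k·m) = 2√(15300 × 122) = 2732 N·s/m, so ζ = c/c_c = 1340/2732 = 0.4904.
ω_d = ω_n√(1 − ζ²) = 11.20 × √(1 − 0.240) = 9.760 rad/s.
f_d = ω_d/(2π) = 1.553 Hz.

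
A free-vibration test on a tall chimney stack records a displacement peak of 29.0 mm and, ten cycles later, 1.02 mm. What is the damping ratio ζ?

0.0532

Logarithmic decrement δ = (1/n)·ln(x₀/x_n) = (1/10)·ln(29.0/1.02) = (1/10)·ln(28.43) = 0.3347.
ζ = δ/√(4π² + δ²) = 0.3347/√(39.48 + 0.112) = 0.3347/6.292 = 0.05320.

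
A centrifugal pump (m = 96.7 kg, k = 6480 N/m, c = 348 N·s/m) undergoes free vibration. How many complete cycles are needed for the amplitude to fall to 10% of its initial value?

2 cycles

ζ = c/(2√(km)) = 348/(2√(6480 × 96.7)) = 348/1583 = 0.2198.
Logarithmic decrement δ = 2πζ/√(1 − ζ²) = 2π × 0.2198/√(1 − 0.0483) = 1.416.
x_n/x₀ = e^(−nδ) ≤ 0.1; take ln: n ≥ ln(1/0.1)/δ = 2.303/1.416 = 1.626.
So 2 complete cycles are required.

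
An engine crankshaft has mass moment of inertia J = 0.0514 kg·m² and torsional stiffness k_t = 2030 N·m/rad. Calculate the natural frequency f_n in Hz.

31.6 Hz

ω_n = √(k_t/J) = √(2030/0.0514) = √39490 = 198.7 rad/s.
f_n = ω_n/(2π) = 198.7/6.283 = 31.63 Hz.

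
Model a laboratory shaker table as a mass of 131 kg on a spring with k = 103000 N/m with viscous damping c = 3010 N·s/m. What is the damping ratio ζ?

ω_n = √(k/m) = √(103000/131) = 28.04 rad/s.
Critical damping c_c = 2√(k·m) = 2√(103000 × 131) = 7347 N·s/m, so ζ = c/c_c = 3010/7347 = 0.4097.

0.410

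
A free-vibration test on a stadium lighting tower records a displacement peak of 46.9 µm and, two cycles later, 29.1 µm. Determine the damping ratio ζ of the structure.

0.0380

Logarithmic decrement δ = (1/n)·ln(x₀/x_n) = (1/2)·ln(46.9/29.1) = (1/2)·ln(1.612) = 0.2386.
ζ = δ/√(4π² + δ²) = 0.2386/√(39.48 + 0.0569) = 0.2386/6.288 = 0.03795.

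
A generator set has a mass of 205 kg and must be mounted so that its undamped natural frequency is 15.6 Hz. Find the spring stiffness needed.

ω_n = 2πf_n = 2π × 15.6 = 98.02 rad/s.
k = m·ω_n² = 205 × 98.02² = 205 × 9607 = 1970000 N/m.

1970000 N/m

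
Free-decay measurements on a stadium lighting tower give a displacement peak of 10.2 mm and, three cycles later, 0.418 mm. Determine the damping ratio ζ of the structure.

0.167

Logarithmic decrement δ = (1/n)·ln(x₀/x_n) = (1/3)·ln(10.2/0.418) = (1/3)·ln(24.40) = 1.065.
ζ = δ/√(4π² + δ²) = 1.065/√(39.48 + 1.13) = 1.065/6.373 = 0.1671.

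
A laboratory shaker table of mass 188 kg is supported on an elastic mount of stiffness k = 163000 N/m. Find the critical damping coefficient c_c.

11100 N·s/m

c_c = 2√(k·m) = 2√(163000 × 188) = 2 × 5536 = 11070 N·s/m.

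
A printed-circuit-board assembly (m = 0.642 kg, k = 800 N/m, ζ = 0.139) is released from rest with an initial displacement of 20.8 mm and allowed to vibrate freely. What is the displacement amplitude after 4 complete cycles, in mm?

Logarithmic decrement δ = 2πζ/√(1 − ζ²) = 2π × 0.1390/√(1 − 0.0193) = 0.8819.
After n cycles, x_n/x₀ = e^(−nδ), so x_4 = 20.8 × e^(−4 × 0.8819) = 20.8 × 0.02937 = 0.6109 mm.

0.611 mm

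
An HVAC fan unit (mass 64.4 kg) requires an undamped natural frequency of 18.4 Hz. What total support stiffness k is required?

861000 N/m

ω_n = 2πf_n = 2π × 18.4 = 115.6 rad/s.
k = m·ω_n² = 64.4 × 115.6² = 64.4 × 13370 = 860800 N/m.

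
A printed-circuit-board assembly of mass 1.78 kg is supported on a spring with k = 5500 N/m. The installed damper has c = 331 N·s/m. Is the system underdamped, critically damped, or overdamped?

overdamped

c_c = 2√(k·m) = 197.9 N·s/m; ζ = c/c_c = 331/197.9 = 1.67.
Since ζ > 1 the system is overdamped.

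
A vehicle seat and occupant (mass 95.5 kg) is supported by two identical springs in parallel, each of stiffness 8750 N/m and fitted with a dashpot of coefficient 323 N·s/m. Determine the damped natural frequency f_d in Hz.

Parallel springs add: k_eq = 2 × 8750 = 17500 N/m.
ω_n = √(k_eq/m) = √(17500/95.5) = 13.54 rad/s.
Critical damping c_c = 2√(k_eq·m) = 2√(17500 × 95.5) = 2586 N·s/m, so ζ = c/c_c = 323/2586 = 0.1249.
ω_d = ω_n√(1 − ζ²) = 13.54 × √(1 − 0.0156) = 13.43 rad/s.
f_d = ω_d/(2π) = 2.138 Hz.

2.14 Hz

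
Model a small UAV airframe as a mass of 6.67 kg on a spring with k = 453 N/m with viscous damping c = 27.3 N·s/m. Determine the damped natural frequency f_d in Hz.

ω_n = √(k/m) = √(453.0/6.67) = 8.241 rad/s.
Critical damping c_c = 2√(k·m) = 2√(453.0 × 6.67) = 109.9 N·s/m, so ζ = c/c_c = 27.3/109.9 = 0.2483.
ω_d = ω_n√(1 − ζ²) = 8.241 × √(1 − 0.0617) = 7.983 rad/s.
f_d = ω_d/(2π) = 1.271 Hz.

1.27 Hz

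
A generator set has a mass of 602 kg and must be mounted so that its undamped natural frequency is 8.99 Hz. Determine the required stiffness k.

ω_n = 2πf_n = 2π × 8.99 = 56.49 rad/s.
k = m·ω_n² = 602 × 56.49² = 602 × 3191 = 1921000 N/m.

1920000 N/m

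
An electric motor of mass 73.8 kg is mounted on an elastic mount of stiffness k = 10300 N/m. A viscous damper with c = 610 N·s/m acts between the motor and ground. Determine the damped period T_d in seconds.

0.568 s

ω_n = √(k/m) = √(10300/73.8) = 11.81 rad/s.
Critical damping c_c = 2√(k·m) = 2√(10300 × 73.8) = 1744 N·s/m, so ζ = c/c_c = 610/1744 = 0.3498.
ω_d = ω_n√(1 − ζ²) = 11.81 × √(1 − 0.122) = 11.07 rad/s.
T_d = 2π/ω_d = 0.5677 s.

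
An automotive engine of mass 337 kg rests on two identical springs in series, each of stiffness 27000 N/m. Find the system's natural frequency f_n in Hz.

1.01 Hz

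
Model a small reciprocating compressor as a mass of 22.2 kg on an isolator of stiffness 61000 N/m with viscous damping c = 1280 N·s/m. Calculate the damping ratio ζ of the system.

ω_n = √(k/m) = √(61000/22.2) = 52.42 rad/s.
Critical damping c_c = 2√(k·m) = 2√(61000 × 22.2) = 2327 N·s/m, so ζ = c/c_c = 1280/2327 = 0.5500.

0.550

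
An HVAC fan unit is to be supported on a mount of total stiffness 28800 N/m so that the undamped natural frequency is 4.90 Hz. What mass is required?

ω_n = 2πf_n = 2π × 4.90 = 30.79 rad/s.
m = k/ω_n² = 28800/30.79² = 28800/947.9 = 30.38 kg.

30.4 kg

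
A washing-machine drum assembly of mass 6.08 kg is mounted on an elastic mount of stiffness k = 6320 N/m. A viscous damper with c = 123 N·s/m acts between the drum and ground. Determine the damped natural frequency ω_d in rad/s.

30.6 rad/s

ω_n = √(k/m) = √(6320/6.08) = 32.24 rad/s.
Critical damping c_c = 2√(k·m) = 2√(6320 × 6.08) = 392.0 N·s/m, so ζ = c/c_c = 123/392.0 = 0.3137.
ω_d = ω_n√(1 − ζ²) = 32.24 × √(1 − 0.0984) = 30.61 rad/s.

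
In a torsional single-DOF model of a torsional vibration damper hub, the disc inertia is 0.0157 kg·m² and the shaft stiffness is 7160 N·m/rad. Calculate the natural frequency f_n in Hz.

107 Hz

ω_n = √(k_t/J) = √(7160/0.0157) = √456100 = 675.3 rad/s.
f_n = ω_n/(2π) = 675.3/6.283 = 107.5 Hz.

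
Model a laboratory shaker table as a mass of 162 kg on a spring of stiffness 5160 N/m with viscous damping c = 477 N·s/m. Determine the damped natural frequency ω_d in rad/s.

5.45 rad/s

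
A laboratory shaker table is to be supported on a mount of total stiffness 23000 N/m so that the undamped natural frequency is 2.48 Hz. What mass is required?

ω_n = 2πf_n = 2π × 2.48 = 15.58 rad/s.
m = k/ω_n² = 23000/15.58² = 23000/242.8 = 94.73 kg.

94.7 kg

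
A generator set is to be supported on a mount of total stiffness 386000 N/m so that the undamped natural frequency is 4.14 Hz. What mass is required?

570 kg

ω_n = 2πf_n = 2π × 4.14 = 26.01 rad/s.
m = k/ω_n² = 386000/26.01² = 386000/676.6 = 570.5 kg.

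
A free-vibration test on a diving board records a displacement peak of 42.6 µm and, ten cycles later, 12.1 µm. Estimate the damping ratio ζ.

0.0200

Logarithmic decrement δ = (1/n)·ln(x₀/x_n) = (1/10)·ln(42.6/12.1) = (1/10)·ln(3.521) = 0.1259.
ζ = δ/√(4π² + δ²) = 0.1259/√(39.48 + 0.0158) = 0.1259/6.284 = 0.02003.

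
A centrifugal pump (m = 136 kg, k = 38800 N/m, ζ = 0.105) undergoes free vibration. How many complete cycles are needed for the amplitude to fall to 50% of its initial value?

Logarithmic decrement δ = 2πζ/√(1 − ζ²) = 2π × 0.1050/√(1 − 0.0110) = 0.6634.
x_n/x₀ = e^(−nδ) ≤ 0.5; take ln: n ≥ ln(1/0.5)/δ = 0.6931/0.6634 = 1.045.
So 2 complete cycles are required.

2 cycles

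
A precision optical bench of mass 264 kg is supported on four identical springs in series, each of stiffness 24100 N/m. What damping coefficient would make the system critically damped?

2520 N·s/m

Series springs: 1/k_eq = 4/24100, so k_eq = 24100/4 = 6025 N/m.
c_c = 2√(k_eq·m) = 2√(6025 × 264) = 2 × 1261 = 2522 N·s/m.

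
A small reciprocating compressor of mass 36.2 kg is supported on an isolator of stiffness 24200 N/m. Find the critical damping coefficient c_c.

c_c = 2√(k·m) = 2√(24200 × 36.2) = 2 × 936.0 = 1872 N·s/m.

1870 N·s/m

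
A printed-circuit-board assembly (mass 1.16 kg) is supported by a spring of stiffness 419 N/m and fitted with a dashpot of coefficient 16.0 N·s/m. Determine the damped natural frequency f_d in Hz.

ω_n = √(k/m) = √(419.0/1.16) = 19.01 rad/s.
Critical damping c_c = 2√(k·m) = 2√(419.0 × 1.16) = 44.09 N·s/m, so ζ = c/c_c = 16.0/44.09 = 0.3629.
ω_d = ω_n√(1 − ζ²) = 19.01 × √(1 − 0.132) = 17.71 rad/s.
f_d = ω_d/(2π) = 2.819 Hz.

2.82 Hz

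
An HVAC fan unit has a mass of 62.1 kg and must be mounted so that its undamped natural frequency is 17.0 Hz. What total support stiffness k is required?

709000 N/m

ω_n = 2πf_n = 2π × 17.0 = 106.8 rad/s.
k = m·ω_n² = 62.1 × 106.8² = 62.1 × 11410 = 708500 N/m.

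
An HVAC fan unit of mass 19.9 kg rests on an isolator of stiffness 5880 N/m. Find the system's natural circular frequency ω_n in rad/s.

ω_n = √(k/m) = √(5880/19.9) = √295.5 = 17.19 rad/s.

17.2 rad/s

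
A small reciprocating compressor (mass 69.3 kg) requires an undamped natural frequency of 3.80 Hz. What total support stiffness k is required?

39500 N/m

ω_n = 2πf_n = 2π × 3.80 = 23.88 rad/s.
k = m·ω_n² = 69.3 × 23.88² = 69.3 × 570.1 = 39510 N/m.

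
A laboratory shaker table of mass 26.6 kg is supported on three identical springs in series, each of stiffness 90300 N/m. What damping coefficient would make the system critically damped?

Series springs: 1/k_eq = 3/90300, so k_eq = 90300/3 = 30100 N/m.
c_c = 2√(k_eq·m) = 2√(30100 × 26.6) = 2 × 894.8 = 1790 N·s/m.

1790 N·s/m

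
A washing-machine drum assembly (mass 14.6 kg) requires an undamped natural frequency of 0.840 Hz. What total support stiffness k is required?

ω_n = 2πf_n = 2π × 0.840 = 5.278 rad/s.
k = m·ω_n² = 14.6 × 5.278² = 14.6 × 27.86 = 406.7 N/m.

407 N/m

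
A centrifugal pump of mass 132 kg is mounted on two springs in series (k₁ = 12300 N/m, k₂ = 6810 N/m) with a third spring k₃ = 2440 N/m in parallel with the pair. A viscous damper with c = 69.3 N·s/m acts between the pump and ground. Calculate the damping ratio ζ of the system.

Series pair: k_s = k₁k₂/(k₁+k₂) = (12300)(6810)/(12300 + 6810) = 4383 N/m. In parallel with k₃: k_eq = 4383 + 2440 = 6823 N/m.
ω_n = √(k_eq/m) = √(6823/132) = 7.190 rad/s.
Critical damping c_c = 2√(k_eq·m) = 2√(6823 × 132) = 1898 N·s/m, so ζ = c/c_c = 69.3/1898 = 0.03651.

0.0365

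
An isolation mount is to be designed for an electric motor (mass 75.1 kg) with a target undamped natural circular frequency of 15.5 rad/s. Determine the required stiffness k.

18000 N/m

k = m·ω_n² = 75.1 × 15.50² = 75.1 × 240.2 = 18040 N/m.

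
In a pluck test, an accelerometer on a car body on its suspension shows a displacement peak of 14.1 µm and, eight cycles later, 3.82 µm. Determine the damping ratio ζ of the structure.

0.0260

Logarithmic decrement δ = (1/n)·ln(x₀/x_n) = (1/8)·ln(14.1/3.82) = (1/8)·ln(3.691) = 0.1632.
ζ = δ/√(4π² + δ²) = 0.1632/√(39.48 + 0.0266) = 0.1632/6.285 = 0.02597.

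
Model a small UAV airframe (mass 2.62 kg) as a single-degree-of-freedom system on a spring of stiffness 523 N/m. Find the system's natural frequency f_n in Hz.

ω_n = √(k/m) = √(523.0/2.62) = √199.6 = 14.13 rad/s.
f_n = ω_n/(2π) = 14.13/6.283 = 2.249 Hz.

2.25 Hz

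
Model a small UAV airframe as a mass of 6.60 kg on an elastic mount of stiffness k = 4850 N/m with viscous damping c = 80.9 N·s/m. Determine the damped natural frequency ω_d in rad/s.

26.4 rad/s

ω_n = √(k/m) = √(4850/6.60) = 27.11 rad/s.
Critical damping c_c = 2√(k·m) = 2√(4850 × 6.60) = 357.8 N·s/m, so ζ = c/c_c = 80.9/357.8 = 0.2261.
ω_d = ω_n√(1 − ζ²) = 27.11 × √(1 − 0.0511) = 26.41 rad/s.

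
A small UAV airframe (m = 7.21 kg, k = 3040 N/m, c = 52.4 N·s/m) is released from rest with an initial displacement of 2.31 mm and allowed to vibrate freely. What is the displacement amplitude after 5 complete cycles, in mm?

0.00814 mm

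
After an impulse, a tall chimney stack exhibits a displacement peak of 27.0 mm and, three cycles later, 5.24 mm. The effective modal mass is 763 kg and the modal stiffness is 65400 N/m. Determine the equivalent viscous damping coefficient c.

Logarithmic decrement δ = (1/n)·ln(x₀/x_n) = (1/3)·ln(27.0/5.24) = (1/3)·ln(5.153) = 0.5465.
ζ = δ/√(4π² + δ²) = 0.5465/√(39.48 + 0.299) = 0.5465/6.307 = 0.08665.
c = ζ · 2√(km) = 0.08665 × 2√(65400 × 763) = 0.08665 × 14130 = 1224 N·s/m.

1220 N·s/m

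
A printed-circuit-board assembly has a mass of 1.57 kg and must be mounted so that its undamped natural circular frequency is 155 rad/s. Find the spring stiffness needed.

37700 N/m

k = m·ω_n² = 1.57 × 155.0² = 1.57 × 24020 = 37720 N/m.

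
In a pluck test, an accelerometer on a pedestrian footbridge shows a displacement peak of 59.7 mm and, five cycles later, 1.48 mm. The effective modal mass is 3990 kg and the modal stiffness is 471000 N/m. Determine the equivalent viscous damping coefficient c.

10100 N·s/m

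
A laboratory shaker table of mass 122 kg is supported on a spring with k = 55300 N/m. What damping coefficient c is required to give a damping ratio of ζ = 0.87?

4520 N·s/m

c_c = 2√(k·m) = 2√(55300 × 122) = 5195 N·s/m.
c = ζ·c_c = 0.87 × 5195 = 4520 N·s/m.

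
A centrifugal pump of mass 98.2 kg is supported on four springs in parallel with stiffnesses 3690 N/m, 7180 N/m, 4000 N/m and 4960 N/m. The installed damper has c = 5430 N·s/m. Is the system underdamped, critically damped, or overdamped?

overdamped

Parallel springs add: k_eq = 3690 + 7180 + 4000 + 4960 = 19830 N/m.
c_c = 2√(k_eq·m) = 2791 N·s/m; ζ = c/c_c = 5430/2791 = 1.95.
Since ζ > 1 the system is overdamped.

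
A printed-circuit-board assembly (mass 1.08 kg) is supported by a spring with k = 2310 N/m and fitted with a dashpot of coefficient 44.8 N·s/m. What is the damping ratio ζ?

0.448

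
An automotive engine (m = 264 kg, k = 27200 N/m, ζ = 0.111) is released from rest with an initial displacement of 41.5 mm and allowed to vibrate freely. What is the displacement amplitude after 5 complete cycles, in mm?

1.24 mm

Logarithmic decrement δ = 2πζ/√(1 − ζ²) = 2π × 0.1110/√(1 − 0.0123) = 0.7018.
After n cycles, x_n/x₀ = e^(−nδ), so x_5 = 41.5 × e^(−5 × 0.7018) = 41.5 × 0.02993 = 1.242 mm.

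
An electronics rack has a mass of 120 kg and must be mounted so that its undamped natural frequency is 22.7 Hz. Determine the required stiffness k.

2440000 N/m

ω_n = 2πf_n = 2π × 22.7 = 142.6 rad/s.
k = m·ω_n² = 120 × 142.6² = 120 × 20340 = 2441000 N/m.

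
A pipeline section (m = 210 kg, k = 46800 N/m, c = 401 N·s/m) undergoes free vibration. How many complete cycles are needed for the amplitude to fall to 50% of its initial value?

ζ = c/(2√(km)) = 401/(2√(46800 × 210)) = 401/6270 = 0.06396.
Logarithmic decrement δ = 2πζ/√(1 − ζ²) = 2π × 0.06396/√(1 − 0.00409) = 0.4027.
x_n/x₀ = e^(−nδ) ≤ 0.5; take ln: n ≥ ln(1/0.5)/δ = 0.6931/0.4027 = 1.721.
So 2 complete cycles are required.

2 cycles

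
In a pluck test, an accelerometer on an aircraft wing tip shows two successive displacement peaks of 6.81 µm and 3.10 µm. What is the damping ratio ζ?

0.124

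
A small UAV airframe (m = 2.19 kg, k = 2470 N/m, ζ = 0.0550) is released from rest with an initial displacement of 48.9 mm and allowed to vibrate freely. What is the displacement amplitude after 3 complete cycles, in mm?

Logarithmic decrement δ = 2πζ/√(1 − ζ²) = 2π × 0.05500/√(1 − 0.00302) = 0.3461.
After n cycles, x_n/x₀ = e^(−nδ), so x_3 = 48.9 × e^(−3 × 0.3461) = 48.9 × 0.3541 = 17.31 mm.

17.3 mm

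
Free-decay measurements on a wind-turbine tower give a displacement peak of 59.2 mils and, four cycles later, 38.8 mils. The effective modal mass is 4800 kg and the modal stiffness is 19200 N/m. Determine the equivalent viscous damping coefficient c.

Logarithmic decrement δ = (1/n)·ln(x₀/x_n) = (1/4)·ln(59.2/38.8) = (1/4)·ln(1.526) = 0.1056.
ζ = δ/√(4π² + δ²) = 0.1056/√(39.48 + 0.0112) = 0.1056/6.284 = 0.01681.
c = ζ · 2√(km) = 0.01681 × 2√(19200 × 4800) = 0.01681 × 19200 = 322.7 N·s/m.

323 N·s/m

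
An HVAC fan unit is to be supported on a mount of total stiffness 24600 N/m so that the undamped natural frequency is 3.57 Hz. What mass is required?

ω_n = 2πf_n = 2π × 3.57 = 22.43 rad/s.
m = k/ω_n² = 24600/22.43² = 24600/503.1 = 48.89 kg.

48.9 kg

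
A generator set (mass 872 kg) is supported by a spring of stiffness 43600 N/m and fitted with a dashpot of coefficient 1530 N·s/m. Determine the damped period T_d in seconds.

ω_n = √(k/m) = √(43600/872) = 7.071 rad/s.
Critical damping c_c = 2√(k·m) = 2√(43600 × 872) = 12330 N·s/m, so ζ = c/c_c = 1530/12330 = 0.1241.
ω_d = ω_n√(1 − ζ²) = 7.071 × √(1 − 0.0154) = 7.016 rad/s.
T_d = 2π/ω_d = 0.8955 s.

0.895 s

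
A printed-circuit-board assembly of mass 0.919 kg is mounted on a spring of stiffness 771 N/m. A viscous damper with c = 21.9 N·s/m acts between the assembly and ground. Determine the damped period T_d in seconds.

ω_n = √(k/m) = √(771.0/0.919) = 28.96 rad/s.
Critical damping c_c = 2√(k·m) = 2√(771.0 × 0.919) = 53.24 N·s/m, so ζ = c/c_c = 21.9/53.24 = 0.4114.
ω_d = ω_n√(1 − ζ²) = 28.96 × √(1 − 0.169) = 26.40 rad/s.
T_d = 2π/ω_d = 0.2380 s.

0.238 s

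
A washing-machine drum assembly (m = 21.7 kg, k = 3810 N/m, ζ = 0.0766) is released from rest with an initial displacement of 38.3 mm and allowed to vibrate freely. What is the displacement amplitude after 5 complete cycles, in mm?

Logarithmic decrement δ = 2πζ/√(1 − ζ²) = 2π × 0.07660/√(1 − 0.00587) = 0.4827.
After n cycles, x_n/x₀ = e^(−nδ), so x_5 = 38.3 × e^(−5 × 0.4827) = 38.3 × 0.08950 = 3.428 mm.

3.43 mm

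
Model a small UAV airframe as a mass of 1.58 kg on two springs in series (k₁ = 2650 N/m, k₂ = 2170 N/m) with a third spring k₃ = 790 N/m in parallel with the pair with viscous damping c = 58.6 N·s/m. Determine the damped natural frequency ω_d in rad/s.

30.2 rad/s

Series pair: k_s = k₁k₂/(k₁+k₂) = (2650)(2170)/(2650 + 2170) = 1193 N/m. In parallel with k₃: k_eq = 1193 + 790 = 1983 N/m.
ω_n = √(k_eq/m) = √(1983/1.58) = 35.43 rad/s.
Critical damping c_c = 2√(k_eq·m) = 2√(1983 × 1.58) = 112.0 N·s/m, so ζ = c/c_c = 58.6/112.0 = 0.5234.
ω_d = ω_n√(1 − ζ²) = 35.43 × √(1 − 0.274) = 30.19 rad/s.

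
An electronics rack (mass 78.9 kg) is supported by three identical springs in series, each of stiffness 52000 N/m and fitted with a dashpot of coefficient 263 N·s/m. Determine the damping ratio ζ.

0.112

Series springs: 1/k_eq = 3/52000, so k_eq = 52000/3 = 17330 N/m.
ω_n = √(k_eq/m) = √(17330/78.9) = 14.82 rad/s.
Critical damping c_c = 2√(k_eq·m) = 2√(17330 × 78.9) = 2339 N·s/m, so ζ = c/c_c = 263/2339 = 0.1124.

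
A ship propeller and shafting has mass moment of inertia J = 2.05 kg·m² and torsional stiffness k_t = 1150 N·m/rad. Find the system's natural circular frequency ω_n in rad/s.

23.7 rad/s

ω_n = √(k_t/J) = √(1150/2.05) = √561.0 = 23.68 rad/s.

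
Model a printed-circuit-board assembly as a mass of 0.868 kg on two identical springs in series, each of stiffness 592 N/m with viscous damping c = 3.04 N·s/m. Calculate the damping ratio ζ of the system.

0.0948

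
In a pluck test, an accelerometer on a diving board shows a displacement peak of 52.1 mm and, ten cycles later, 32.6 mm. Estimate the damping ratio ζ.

Logarithmic decrement δ = (1/n)·ln(x₀/x_n) = (1/10)·ln(52.1/32.6) = (1/10)·ln(1.598) = 0.04689.
ζ = δ/√(4π² + δ²) = 0.04689/√(39.48 + 0.00220) = 0.04689/6.283 = 0.007462.

0.00746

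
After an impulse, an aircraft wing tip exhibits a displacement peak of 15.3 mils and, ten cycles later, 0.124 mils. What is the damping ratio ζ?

0.0764

Logarithmic decrement δ = (1/n)·ln(x₀/x_n) = (1/10)·ln(15.3/0.124) = (1/10)·ln(123.4) = 0.4815.
ζ = δ/√(4π² + δ²) = 0.4815/√(39.48 + 0.232) = 0.4815/6.302 = 0.07641.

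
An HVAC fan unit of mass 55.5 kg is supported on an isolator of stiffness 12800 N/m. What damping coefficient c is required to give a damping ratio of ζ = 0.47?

792 N·s/m

c_c = 2√(k·m) = 2√(12800 × 55.5) = 1686 N·s/m.
c = ζ·c_c = 0.47 × 1686 = 792.3 N·s/m.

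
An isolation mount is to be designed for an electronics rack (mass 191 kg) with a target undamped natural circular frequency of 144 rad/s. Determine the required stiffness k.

3960000 N/m

k = m·ω_n² = 191 × 144.0² = 191 × 20740 = 3961000 N/m.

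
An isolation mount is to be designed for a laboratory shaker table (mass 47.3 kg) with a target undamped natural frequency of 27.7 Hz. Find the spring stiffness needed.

1430000 N/m

ω_n = 2πf_n = 2π × 27.7 = 174.0 rad/s.
k = m·ω_n² = 47.3 × 174.0² = 47.3 × 30290 = 1433000 N/m.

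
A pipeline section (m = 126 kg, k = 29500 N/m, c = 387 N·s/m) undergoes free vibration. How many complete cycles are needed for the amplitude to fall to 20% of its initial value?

ζ = c/(2√(km)) = 387/(2√(29500 × 126)) = 387/3856 = 0.1004.
Logarithmic decrement δ = 2πζ/√(1 − ζ²) = 2π × 0.1004/√(1 − 0.0101) = 0.6338.
x_n/x₀ = e^(−nδ) ≤ 0.2; take ln: n ≥ ln(1/0.2)/δ = 1.609/0.6338 = 2.539.
So 3 complete cycles are required.

3 cycles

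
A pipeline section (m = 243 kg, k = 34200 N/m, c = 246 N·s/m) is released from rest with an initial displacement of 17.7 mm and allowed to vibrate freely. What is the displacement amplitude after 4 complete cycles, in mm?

6.05 mm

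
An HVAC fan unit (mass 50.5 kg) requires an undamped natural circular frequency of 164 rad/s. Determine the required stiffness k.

k = m·ω_n² = 50.5 × 164.0² = 50.5 × 26900 = 1358000 N/m.

1360000 N/m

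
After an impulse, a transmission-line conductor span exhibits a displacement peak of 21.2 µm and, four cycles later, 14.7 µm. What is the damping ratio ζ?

Logarithmic decrement δ = (1/n)·ln(x₀/x_n) = (1/4)·ln(21.2/14.7) = (1/4)·ln(1.442) = 0.09154.
ζ = δ/√(4π² + δ²) = 0.09154/√(39.48 + 0.00838) = 0.09154/6.284 = 0.01457.

0.0146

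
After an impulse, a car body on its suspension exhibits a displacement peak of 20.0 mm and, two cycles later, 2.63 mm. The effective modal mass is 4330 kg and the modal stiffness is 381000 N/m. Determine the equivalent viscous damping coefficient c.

Logarithmic decrement δ = (1/n)·ln(x₀/x_n) = (1/2)·ln(20.0/2.63) = (1/2)·ln(7.605) = 1.014.
ζ = δ/√(4π² + δ²) = 1.014/√(39.48 + 1.03) = 1.014/6.365 = 0.1594.
c = ζ · 2√(km) = 0.1594 × 2√(381000 × 4330) = 0.1594 × 81230 = 12950 N·s/m.

12900 N·s/m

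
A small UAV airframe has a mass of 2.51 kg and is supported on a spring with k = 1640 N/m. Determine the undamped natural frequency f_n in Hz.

4.07 Hz

ω_n = √(k/m) = √(1640/2.51) = √653.4 = 25.56 rad/s.
f_n = ω_n/(2π) = 25.56/6.283 = 4.068 Hz.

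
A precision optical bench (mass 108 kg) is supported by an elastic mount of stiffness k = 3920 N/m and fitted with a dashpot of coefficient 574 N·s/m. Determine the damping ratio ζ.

0.441

ω_n = √(k/m) = √(3920/108) = 6.025 rad/s.
Critical damping c_c = 2√(k·m) = 2√(3920 × 108) = 1301 N·s/m, so ζ = c/c_c = 574/1301 = 0.4411.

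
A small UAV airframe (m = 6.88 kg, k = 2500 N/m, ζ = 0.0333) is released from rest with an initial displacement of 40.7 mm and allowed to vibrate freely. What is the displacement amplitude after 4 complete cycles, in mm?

17.6 mm

Logarithmic decrement δ = 2πζ/√(1 − ζ²) = 2π × 0.03330/√(1 − 0.00111) = 0.2093.
After n cycles, x_n/x₀ = e^(−nδ), so x_4 = 40.7 × e^(−4 × 0.2093) = 40.7 × 0.4328 = 17.62 mm.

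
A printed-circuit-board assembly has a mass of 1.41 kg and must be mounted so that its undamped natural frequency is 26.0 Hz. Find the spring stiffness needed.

ω_n = 2πf_n = 2π × 26.0 = 163.4 rad/s.
k = m·ω_n² = 1.41 × 163.4² = 1.41 × 26690 = 37630 N/m.

37600 N/m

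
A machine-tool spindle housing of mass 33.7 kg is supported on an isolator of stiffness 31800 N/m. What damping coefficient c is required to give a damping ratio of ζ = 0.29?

c_c = 2√(k·m) = 2√(31800 × 33.7) = 2070 N·s/m.
c = ζ·c_c = 0.29 × 2070 = 600.4 N·s/m.

600 N·s/m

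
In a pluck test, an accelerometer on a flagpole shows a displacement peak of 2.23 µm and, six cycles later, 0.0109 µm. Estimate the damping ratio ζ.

0.140

Logarithmic decrement δ = (1/n)·ln(x₀/x_n) = (1/6)·ln(2.23/0.0109) = (1/6)·ln(204.6) = 0.8868.
ζ = δ/√(4π² + δ²) = 0.8868/√(39.48 + 0.786) = 0.8868/6.345 = 0.1398.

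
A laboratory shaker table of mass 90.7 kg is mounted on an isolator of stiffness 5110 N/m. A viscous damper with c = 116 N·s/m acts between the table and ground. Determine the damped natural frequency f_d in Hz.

ω_n = √(k/m) = √(5110/90.7) = 7.506 rad/s.
Critical damping c_c = 2√(k·m) = 2√(5110 × 90.7) = 1362 N·s/m, so ζ = c/c_c = 116/1362 = 0.08519.
ω_d = ω_n√(1 − ζ²) = 7.506 × √(1 − 0.00726) = 7.479 rad/s.
f_d = ω_d/(2π) = 1.190 Hz.

1.19 Hz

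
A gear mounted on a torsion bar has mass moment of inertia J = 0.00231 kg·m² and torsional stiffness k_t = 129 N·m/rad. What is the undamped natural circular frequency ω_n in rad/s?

236 rad/s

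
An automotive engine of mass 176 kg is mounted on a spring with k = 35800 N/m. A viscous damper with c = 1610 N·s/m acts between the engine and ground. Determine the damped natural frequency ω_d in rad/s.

13.5 rad/s

ω_n = √(k/m) = √(35800/176) = 14.26 rad/s.
Critical damping c_c = 2√(k·m) = 2√(35800 × 176) = 5020 N·s/m, so ζ = c/c_c = 1610/5020 = 0.3207.
ω_d = ω_n√(1 − ζ²) = 14.26 × √(1 − 0.103) = 13.51 rad/s.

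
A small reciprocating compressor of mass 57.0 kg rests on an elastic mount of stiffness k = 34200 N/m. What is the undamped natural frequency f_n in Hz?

ω_n = √(k/m) = √(34200/57.0) = √600.0 = 24.49 rad/s.
f_n = ω_n/(2π) = 24.49/6.283 = 3.898 Hz.

3.90 Hz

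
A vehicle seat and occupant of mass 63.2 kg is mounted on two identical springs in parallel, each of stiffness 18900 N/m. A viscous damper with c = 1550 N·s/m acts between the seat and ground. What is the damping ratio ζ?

Parallel springs add: k_eq = 2 × 18900 = 37800 N/m.
ω_n = √(k_eq/m) = √(37800/63.2) = 24.46 rad/s.
Critical damping c_c = 2√(k_eq·m) = 2√(37800 × 63.2) = 3091 N·s/m, so ζ = c/c_c = 1550/3091 = 0.5014.

0.501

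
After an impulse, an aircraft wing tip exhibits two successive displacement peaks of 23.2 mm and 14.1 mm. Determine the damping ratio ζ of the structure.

0.0790

Logarithmic decrement δ = (1/n)·ln(x₀/x_n) = (1/1)·ln(23.2/14.1) = (1/1)·ln(1.645) = 0.4980.
ζ = δ/√(4π² + δ²) = 0.4980/√(39.48 + 0.248) = 0.4980/6.303 = 0.07901.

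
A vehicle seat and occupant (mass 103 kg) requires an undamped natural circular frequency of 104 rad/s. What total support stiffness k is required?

k = m·ω_n² = 103 × 104.0² = 103 × 10820 = 1114000 N/m.

1110000 N/m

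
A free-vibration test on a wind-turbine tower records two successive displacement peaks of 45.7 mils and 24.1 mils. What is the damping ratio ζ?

Logarithmic decrement δ = (1/n)·ln(x₀/x_n) = (1/1)·ln(45.7/24.1) = (1/1)·ln(1.896) = 0.6399.
ζ = δ/√(4π² + δ²) = 0.6399/√(39.48 + 0.409) = 0.6399/6.316 = 0.1013.

0.101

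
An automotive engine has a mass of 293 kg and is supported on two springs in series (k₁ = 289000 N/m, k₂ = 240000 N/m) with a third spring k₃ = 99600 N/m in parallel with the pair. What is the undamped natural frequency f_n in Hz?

Series pair: k_s = k₁k₂/(k₁+k₂) = (289000)(240000)/(289000 + 240000) = 131100 N/m. In parallel with k₃: k_eq = 131100 + 99600 = 230700 N/m.
ω_n = √(k_eq/m) = √(230700/293) = √787.4 = 28.06 rad/s.
f_n = ω_n/(2π) = 28.06/6.283 = 4.466 Hz.

4.47 Hz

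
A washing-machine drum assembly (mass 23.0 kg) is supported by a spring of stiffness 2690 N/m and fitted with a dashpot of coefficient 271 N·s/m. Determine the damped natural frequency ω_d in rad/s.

9.07 rad/s

ω_n = √(k/m) = √(2690/23.0) = 10.81 rad/s.
Critical damping c_c = 2√(k·m) = 2√(2690 × 23.0) = 497.5 N·s/m, so ζ = c/c_c = 271/497.5 = 0.5448.
ω_d = ω_n√(1 − ζ²) = 10.81 × √(1 − 0.297) = 9.069 rad/s.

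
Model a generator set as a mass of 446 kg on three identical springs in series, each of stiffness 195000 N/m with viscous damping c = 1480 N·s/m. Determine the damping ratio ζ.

0.137

Series springs: 1/k_eq = 3/195000, so k_eq = 195000/3 = 65000 N/m.
ω_n = √(k_eq/m) = √(65000/446) = 12.07 rad/s.
Critical damping c_c = 2√(k_eq·m) = 2√(65000 × 446) = 10770 N·s/m, so ζ = c/c_c = 1480/10770 = 0.1374.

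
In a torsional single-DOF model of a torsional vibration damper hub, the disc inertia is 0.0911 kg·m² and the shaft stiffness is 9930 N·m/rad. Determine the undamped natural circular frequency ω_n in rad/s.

330 rad/s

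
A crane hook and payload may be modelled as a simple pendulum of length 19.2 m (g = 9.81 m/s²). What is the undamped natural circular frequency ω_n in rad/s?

0.715 rad/s

For a simple pendulum ω_n = √(g/L) = √(9.81/19.2) = √0.5109 = 0.7148 rad/s.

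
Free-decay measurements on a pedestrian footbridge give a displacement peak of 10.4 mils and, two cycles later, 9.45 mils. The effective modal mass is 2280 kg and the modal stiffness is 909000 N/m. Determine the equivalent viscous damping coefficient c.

Logarithmic decrement δ = (1/n)·ln(x₀/x_n) = (1/2)·ln(10.4/9.45) = (1/2)·ln(1.101) = 0.04790.
ζ = δ/√(4π² + δ²) = 0.04790/√(39.48 + 0.00229) = 0.04790/6.283 = 0.007623.
c = ζ · 2√(km) = 0.007623 × 2√(909000 × 2280) = 0.007623 × 91050 = 694.0 N·s/m.

694 N·s/m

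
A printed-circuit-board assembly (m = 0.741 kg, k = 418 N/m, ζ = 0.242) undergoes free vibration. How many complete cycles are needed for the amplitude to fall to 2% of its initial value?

3 cycles

Logarithmic decrement δ = 2πζ/√(1 − ζ²) = 2π × 0.2420/√(1 − 0.0586) = 1.567.
x_n/x₀ = e^(−nδ) ≤ 0.02; take ln: n ≥ ln(1/0.02)/δ = 3.912/1.567 = 2.496.
So 3 complete cycles are required.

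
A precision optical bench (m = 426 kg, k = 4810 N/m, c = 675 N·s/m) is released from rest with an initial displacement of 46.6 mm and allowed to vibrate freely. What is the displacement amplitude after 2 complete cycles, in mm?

ζ = c/(2√(km)) = 675/(2√(4810 × 426)) = 675/2863 = 0.2358.
Logarithmic decrement δ = 2πζ/√(1 − ζ²) = 2π × 0.2358/√(1 − 0.0556) = 1.524.
After n cycles, x_n/x₀ = e^(−nδ), so x_2 = 46.6 × e^(−2 × 1.524) = 46.6 × 0.04742 = 2.210 mm.

2.21 mm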